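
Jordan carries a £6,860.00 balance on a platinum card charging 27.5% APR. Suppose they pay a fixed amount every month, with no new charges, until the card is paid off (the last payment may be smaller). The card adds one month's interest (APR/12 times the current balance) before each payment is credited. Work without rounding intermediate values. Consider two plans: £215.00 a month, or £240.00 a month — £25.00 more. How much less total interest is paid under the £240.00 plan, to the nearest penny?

Monthly rate r = 27.5%/12 = 2.29167% = 0.0229167.
At £215.00/mo: n = ⌈−ln(1 − rB₀/P)/ln(1+r)⌉ = 58 payments (last £211.51); total interest = total paid − £6,860.00 = £5,606.51.
At £240.00/mo: 47 payments (last £233.55); total interest £4,413.55.
Interest saved = £5,606.51 − £4,413.55 = £1,192.96.

£1,192.96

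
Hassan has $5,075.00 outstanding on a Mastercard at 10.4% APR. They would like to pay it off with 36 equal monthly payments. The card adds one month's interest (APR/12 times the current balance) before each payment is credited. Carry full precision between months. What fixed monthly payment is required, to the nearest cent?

$164.71

Monthly rate r = 10.4%/12 = 0.866667% = 0.00866667.
Level-payment amortization: P = B₀·r / (1 − (1+r)^(−n)) = 5075.00·0.00866667 / (1 − 1.00867^(−36)).
Denominator 1 − (1+r)^(−36) = 0.267033852.
P = 43.9833 / 0.267033852 ≈ 164.71.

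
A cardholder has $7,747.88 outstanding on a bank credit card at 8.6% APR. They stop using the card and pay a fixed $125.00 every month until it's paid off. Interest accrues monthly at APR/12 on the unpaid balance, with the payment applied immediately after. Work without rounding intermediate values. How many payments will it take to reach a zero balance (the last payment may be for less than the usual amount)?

83 months

Monthly rate r = 8.6%/12 = 0.716667% = 0.00716667.
Recurrence: B ← B·(1+r) − $125.00.
Month 1: interest $55.53; balance after payment $7,678.41.
Month 2: interest $55.03; balance after payment $7,608.44.
Closed form: n = −ln(1 − rB₀/P)/ln(1+r) = −ln(0.55579)/ln(1.00717) ≈ 82.252, so the balance reaches zero during payment 83.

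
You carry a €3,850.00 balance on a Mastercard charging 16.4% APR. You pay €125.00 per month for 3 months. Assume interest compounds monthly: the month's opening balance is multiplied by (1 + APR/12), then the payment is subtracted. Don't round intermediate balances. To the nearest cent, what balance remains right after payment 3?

€3,629.87

Monthly rate r = 16.4%/12 = 1.36667% = 0.0136667.
Each month: B ← B·(1+r) − €125.00.
Month 1: interest €52.62; balance after payment €3,777.62.
Month 2: interest €51.63; balance after payment €3,704.24.
Month 3: interest €50.62; balance after payment €3,629.87.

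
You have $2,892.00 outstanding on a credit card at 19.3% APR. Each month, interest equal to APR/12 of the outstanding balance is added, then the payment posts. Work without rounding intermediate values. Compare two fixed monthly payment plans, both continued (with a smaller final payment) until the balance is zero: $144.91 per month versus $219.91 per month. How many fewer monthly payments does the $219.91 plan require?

10 fewer payments

Monthly rate r = 19.3%/12 = 1.60833% = 0.0160833.
At $144.91/mo: n = ⌈−ln(1 − rB₀/P)/ln(1+r)⌉ = 25 payments (last $38.13); total interest = total paid − $2,892.00 = $623.97.
At $219.91/mo: 15 payments (last $196.70); total interest $383.44.
Payments saved = 25 − 15 = 10.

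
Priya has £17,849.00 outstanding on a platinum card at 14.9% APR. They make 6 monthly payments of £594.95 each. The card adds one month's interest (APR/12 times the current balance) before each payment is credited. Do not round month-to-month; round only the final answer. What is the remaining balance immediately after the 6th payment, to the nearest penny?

£15,538.36

Monthly rate r = 14.9%/12 = 1.24167% = 0.0124167.
Each month: B ← B·(1+r) − £594.95.
Month 1: interest £221.63; balance after payment £17,475.68.
Month 2: interest £216.99; balance after payment £17,097.71.
Month 3: interest £212.30; balance after payment £16,715.06.
Month 4: interest £207.55; balance after payment £16,327.66.
Month 5: interest £202.74; balance after payment £15,935.44.
Month 6: interest £197.87; balance after payment £15,538.36.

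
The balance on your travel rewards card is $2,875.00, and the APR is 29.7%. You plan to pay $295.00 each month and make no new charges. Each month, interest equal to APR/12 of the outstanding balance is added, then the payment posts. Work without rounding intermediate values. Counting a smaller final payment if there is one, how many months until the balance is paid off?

Monthly rate r = 29.7%/12 = 2.475% = 0.02475.
Recurrence: B ← B·(1+r) − $295.00.
Month 1: interest $71.16; balance after payment $2,651.16.
Month 2: interest $65.62; balance after payment $2,421.77.
Closed form: n = −ln(1 − rB₀/P)/ln(1+r) = −ln(0.75879)/ln(1.02475) ≈ 11.290, so the balance reaches zero during payment 12.

12 payments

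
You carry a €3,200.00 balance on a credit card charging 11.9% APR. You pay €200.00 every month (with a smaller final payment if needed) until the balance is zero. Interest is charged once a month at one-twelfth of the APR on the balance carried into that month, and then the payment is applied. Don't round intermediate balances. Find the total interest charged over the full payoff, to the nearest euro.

Monthly rate r = 11.9%/12 = 0.991667% = 0.00991667.
Payoff takes n = ⌈−ln(1 − rB₀/P)/ln(1+r)⌉ = ⌈17.508⌉ = 18 payments; the last is €101.88.
Total paid = 17·€200.00 + €101.88 = €3,501.88.
Total interest = total paid − principal = €3,501.88 − €3,200.00 = €301.88.

€302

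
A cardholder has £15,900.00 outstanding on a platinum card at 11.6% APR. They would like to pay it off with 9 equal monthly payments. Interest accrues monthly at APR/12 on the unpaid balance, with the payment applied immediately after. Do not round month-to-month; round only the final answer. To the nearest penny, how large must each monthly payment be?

Monthly rate r = 11.6%/12 = 0.966667% = 0.00966667.
Level-payment amortization: P = B₀·r / (1 − (1+r)^(−n)) = 15900.00·0.00966667 / (1 − 1.00967^(−9)).
Denominator 1 − (1+r)^(−9) = 0.0829398278.
P = 153.7 / 0.0829398278 ≈ 1853.15.

£1,853.15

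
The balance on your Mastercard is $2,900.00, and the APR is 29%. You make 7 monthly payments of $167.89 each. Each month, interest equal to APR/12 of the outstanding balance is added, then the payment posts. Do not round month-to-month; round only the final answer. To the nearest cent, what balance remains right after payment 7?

$2,163.67

Monthly rate r = 29%/12 = 2.41667% = 0.0241667.
Each month: B ← B·(1+r) − $167.89.
Month 1: interest $70.08; balance after payment $2,802.19.
Month 2: interest $67.72; balance after payment $2,702.02.
Month 3: interest $65.30; balance after payment $2,599.43.
Month 4: interest $62.82; balance after payment $2,494.36.
Month 5: interest $60.28; balance after payment $2,386.75.
Month 6: interest $57.68; balance after payment $2,276.54.
Month 7: interest $55.02; balance after payment $2,163.67.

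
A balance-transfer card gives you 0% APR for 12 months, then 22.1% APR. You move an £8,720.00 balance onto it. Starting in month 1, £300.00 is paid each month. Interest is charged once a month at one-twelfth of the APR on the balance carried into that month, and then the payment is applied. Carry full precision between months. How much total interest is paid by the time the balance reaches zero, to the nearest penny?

£1,083.60

Promo months 1–12 at r₀ = 0%/12 = 0; months 13+ at r₁ = 22.1%/12 = 0.0184167.
After month 12 (no interest yet): B = £8,720.00 − 12·£300.00 = £5,120.00.
Then at r₁ with £300.00/mo: n₂ = −ln(1 − r₁·B/P)/ln(1+r₁) ≈ 20.68 → 21 more payments.
Total paid = 32·£300.00 + £203.60 = £9,803.60; interest = £9,803.60 − £8,720.00 = £1,083.60.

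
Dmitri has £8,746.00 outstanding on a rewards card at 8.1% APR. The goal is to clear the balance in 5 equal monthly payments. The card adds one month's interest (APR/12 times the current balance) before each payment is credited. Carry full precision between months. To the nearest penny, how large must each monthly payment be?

£1,784.78

Monthly rate r = 8.1%/12 = 0.675% = 0.00675.
Level-payment amortization: P = B₀·r / (1 − (1+r)^(−n)) = 8746.00·0.00675 / (1 − 1.00675^(−5)).
Denominator 1 − (1+r)^(−5) = 0.0330771831.
P = 59.0355 / 0.0330771831 ≈ 1784.78.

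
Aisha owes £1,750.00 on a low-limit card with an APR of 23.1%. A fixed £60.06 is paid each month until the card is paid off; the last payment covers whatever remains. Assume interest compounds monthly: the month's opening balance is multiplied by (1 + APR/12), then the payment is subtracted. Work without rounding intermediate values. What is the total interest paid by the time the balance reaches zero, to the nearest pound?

£843

Monthly rate r = 23.1%/12 = 1.925% = 0.01925.
Payoff takes n = ⌈−ln(1 − rB₀/P)/ln(1+r)⌉ = ⌈43.165⌉ = 44 payments; the last is £9.97.
Total paid = 43·£60.06 + £9.97 = £2,592.55.
Total interest = total paid − principal = £2,592.55 − £1,750.00 = £842.55.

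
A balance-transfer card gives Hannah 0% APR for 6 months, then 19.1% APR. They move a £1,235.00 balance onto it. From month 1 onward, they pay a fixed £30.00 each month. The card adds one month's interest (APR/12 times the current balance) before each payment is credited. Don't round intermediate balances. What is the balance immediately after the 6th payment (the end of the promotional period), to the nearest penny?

£1,055.00

Promo months 1–6 at r₀ = 0%/12 = 0; months 7+ at r₁ = 19.1%/12 = 0.0159167.
After month 6 (no interest yet): B = £1,235.00 − 6·£30.00 = £1,055.00.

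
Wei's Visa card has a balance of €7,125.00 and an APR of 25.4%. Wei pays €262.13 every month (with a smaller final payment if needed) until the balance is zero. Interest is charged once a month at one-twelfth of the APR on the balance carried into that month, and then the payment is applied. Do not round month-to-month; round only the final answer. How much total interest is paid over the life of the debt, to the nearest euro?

Monthly rate r = 25.4%/12 = 2.11667% = 0.0211667.
Payoff takes n = ⌈−ln(1 − rB₀/P)/ln(1+r)⌉ = ⌈40.889⌉ = 41 payments; the last is €233.34.
Total paid = 40·€262.13 + €233.34 = €10,718.54.
Total interest = total paid − principal = €10,718.54 − €7,125.00 = €3,593.54.

€3,594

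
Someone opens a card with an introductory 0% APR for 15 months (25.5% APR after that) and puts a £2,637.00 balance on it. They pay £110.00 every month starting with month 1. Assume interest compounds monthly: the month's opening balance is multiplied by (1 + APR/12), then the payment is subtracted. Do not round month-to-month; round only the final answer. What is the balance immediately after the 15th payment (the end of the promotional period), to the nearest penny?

Promo months 1–15 at r₀ = 0%/12 = 0; months 16+ at r₁ = 25.5%/12 = 0.02125.
After month 15 (no interest yet): B = £2,637.00 − 15·£110.00 = £987.00.

£987.00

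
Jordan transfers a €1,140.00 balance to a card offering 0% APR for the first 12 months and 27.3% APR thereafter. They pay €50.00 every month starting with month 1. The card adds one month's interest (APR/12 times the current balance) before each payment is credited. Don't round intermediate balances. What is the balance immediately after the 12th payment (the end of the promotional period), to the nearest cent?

€540.00

Promo months 1–12 at r₀ = 0%/12 = 0; months 13+ at r₁ = 27.3%/12 = 0.02275.
After month 12 (no interest yet): B = €1,140.00 − 12·€50.00 = €540.00.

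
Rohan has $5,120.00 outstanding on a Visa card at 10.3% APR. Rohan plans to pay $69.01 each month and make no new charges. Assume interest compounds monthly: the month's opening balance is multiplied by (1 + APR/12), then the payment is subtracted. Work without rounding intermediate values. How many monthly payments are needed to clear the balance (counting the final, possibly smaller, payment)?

Monthly rate r = 10.3%/12 = 0.858333% = 0.00858333.
Recurrence: B ← B·(1+r) − $69.01.
Month 1: interest $43.95; balance after payment $5,094.94.
Month 2: interest $43.73; balance after payment $5,069.66.
Closed form: n = −ln(1 − rB₀/P)/ln(1+r) = −ln(0.36318)/ln(1.00858) ≈ 118.507, so the balance reaches zero during payment 119.

119 payments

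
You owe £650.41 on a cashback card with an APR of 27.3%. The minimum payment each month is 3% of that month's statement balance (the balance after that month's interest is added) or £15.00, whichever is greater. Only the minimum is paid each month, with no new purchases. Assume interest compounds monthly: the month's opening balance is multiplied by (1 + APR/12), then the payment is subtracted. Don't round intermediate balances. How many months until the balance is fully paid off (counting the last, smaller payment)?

96 months

Monthly rate r = 27.3%/12 = 2.275% = 0.02275.
While 3% of the post-interest balance exceeds £15.00, each month B ← (B·(1+r))·(1 − 0.03), i.e. B shrinks by the factor (1+r)·0.97 = 0.99207.
This holds for months 1–36. Entering month 37 the balance is £488.28; 3% of the post-interest balance is now below £15.00, so the flat £15.00 minimum applies from here.
From month 37 a fixed £15.00 at rate r clears £488.28 in 60 more payments. Total: 36 + 60 = 96 months.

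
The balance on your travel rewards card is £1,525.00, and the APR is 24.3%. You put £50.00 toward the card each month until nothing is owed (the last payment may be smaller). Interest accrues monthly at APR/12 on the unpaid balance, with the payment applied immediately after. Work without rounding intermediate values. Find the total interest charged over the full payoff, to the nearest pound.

£873

Monthly rate r = 24.3%/12 = 2.025% = 0.02025.
Payoff takes n = ⌈−ln(1 − rB₀/P)/ln(1+r)⌉ = ⌈47.953⌉ = 48 payments; the last is £47.69.
Total paid = 47·£50.00 + £47.69 = £2,397.69.
Total interest = total paid − principal = £2,397.69 − £1,525.00 = £872.69.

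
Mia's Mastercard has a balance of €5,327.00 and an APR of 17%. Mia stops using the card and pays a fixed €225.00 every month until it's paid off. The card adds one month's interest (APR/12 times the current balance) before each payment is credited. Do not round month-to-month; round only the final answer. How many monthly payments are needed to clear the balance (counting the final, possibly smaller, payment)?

Monthly rate r = 17%/12 = 1.41667% = 0.0141667.
Recurrence: B ← B·(1+r) − €225.00.
Month 1: interest €75.47; balance after payment €5,177.47.
Month 2: interest €73.35; balance after payment €5,025.81.
Closed form: n = −ln(1 − rB₀/P)/ln(1+r) = −ln(0.6646)/ln(1.01417) ≈ 29.044, so the balance reaches zero during payment 30.

30 months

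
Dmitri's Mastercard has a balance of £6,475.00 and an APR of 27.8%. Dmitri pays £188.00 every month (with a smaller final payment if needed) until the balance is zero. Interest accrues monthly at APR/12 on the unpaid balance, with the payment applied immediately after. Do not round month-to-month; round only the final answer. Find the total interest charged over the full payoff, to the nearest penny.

£6,650.83

Monthly rate r = 27.8%/12 = 2.31667% = 0.0231667.
Payoff takes n = ⌈−ln(1 − rB₀/P)/ln(1+r)⌉ = ⌈69.817⌉ = 70 payments; the last is £153.83.
Total paid = 69·£188.00 + £153.83 = £13,125.83.
Total interest = total paid − principal = £13,125.83 − £6,475.00 = £6,650.83.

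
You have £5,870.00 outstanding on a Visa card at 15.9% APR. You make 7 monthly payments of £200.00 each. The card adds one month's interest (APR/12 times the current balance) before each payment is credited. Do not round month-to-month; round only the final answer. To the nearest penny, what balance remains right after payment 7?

Monthly rate r = 15.9%/12 = 1.325% = 0.01325.
Each month: B ← B·(1+r) − £200.00.
Month 1: interest £77.78; balance after payment £5,747.78.
Month 2: interest £76.16; balance after payment £5,623.94.
Month 3: interest £74.52; balance after payment £5,498.45.
Month 4: interest £72.85; balance after payment £5,371.31.
Month 5: interest £71.17; balance after payment £5,242.48.
Month 6: interest £69.46; balance after payment £5,111.94.
Month 7: interest £67.73; balance after payment £4,979.67.

£4,979.67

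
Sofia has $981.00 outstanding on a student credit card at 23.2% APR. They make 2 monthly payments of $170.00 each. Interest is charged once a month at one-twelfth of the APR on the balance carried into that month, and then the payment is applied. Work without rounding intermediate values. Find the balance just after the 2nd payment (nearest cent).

Monthly rate r = 23.2%/12 = 1.93333% = 0.0193333.
Each month: B ← B·(1+r) − $170.00.
Month 1: interest $18.97; balance after payment $829.97.
Month 2: interest $16.05; balance after payment $676.01.

$676.01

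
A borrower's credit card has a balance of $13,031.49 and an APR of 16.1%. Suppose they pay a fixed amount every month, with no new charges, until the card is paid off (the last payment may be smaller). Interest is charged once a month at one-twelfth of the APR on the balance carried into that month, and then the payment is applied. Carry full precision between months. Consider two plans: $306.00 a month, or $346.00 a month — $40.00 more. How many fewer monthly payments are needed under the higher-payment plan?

Monthly rate r = 16.1%/12 = 1.34167% = 0.0134167.
At $306.00/mo: n = ⌈−ln(1 − rB₀/P)/ln(1+r)⌉ = 64 payments (last $173.41); total interest = total paid − $13,031.49 = $6,419.92.
At $346.00/mo: 53 payments (last $280.92); total interest $5,241.43.
Payments saved = 64 − 53 = 11.

11 fewer payments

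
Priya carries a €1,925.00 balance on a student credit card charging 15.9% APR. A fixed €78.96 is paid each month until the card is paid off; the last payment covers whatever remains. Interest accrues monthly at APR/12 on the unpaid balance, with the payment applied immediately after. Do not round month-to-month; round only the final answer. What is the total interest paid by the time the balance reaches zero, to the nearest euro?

Monthly rate r = 15.9%/12 = 1.325% = 0.01325.
Payoff takes n = ⌈−ln(1 − rB₀/P)/ln(1+r)⌉ = ⌈29.638⌉ = 30 payments; the last is €50.50.
Total paid = 29·€78.96 + €50.50 = €2,340.34.
Total interest = total paid − principal = €2,340.34 − €1,925.00 = €415.34.

€415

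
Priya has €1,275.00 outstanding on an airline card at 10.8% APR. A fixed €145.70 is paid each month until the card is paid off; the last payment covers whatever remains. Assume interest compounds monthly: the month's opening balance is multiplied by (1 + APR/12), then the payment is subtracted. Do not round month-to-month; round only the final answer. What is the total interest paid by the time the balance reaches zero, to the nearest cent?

Monthly rate r = 10.8%/12 = 0.9% = 0.009.
Payoff takes n = ⌈−ln(1 − rB₀/P)/ln(1+r)⌉ = ⌈9.156⌉ = 10 payments; the last is €22.76.
Total paid = 9·€145.70 + €22.76 = €1,334.06.
Total interest = total paid − principal = €1,334.06 − €1,275.00 = €59.06.

€59.06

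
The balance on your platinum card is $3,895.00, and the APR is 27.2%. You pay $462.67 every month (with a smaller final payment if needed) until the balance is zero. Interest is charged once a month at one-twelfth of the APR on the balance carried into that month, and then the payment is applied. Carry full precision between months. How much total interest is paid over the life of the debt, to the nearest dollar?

$477

Monthly rate r = 27.2%/12 = 2.26667% = 0.0226667.
Payoff takes n = ⌈−ln(1 − rB₀/P)/ln(1+r)⌉ = ⌈9.447⌉ = 10 payments; the last is $207.94.
Total paid = 9·$462.67 + $207.94 = $4,371.97.
Total interest = total paid − principal = $4,371.97 − $3,895.00 = $476.97.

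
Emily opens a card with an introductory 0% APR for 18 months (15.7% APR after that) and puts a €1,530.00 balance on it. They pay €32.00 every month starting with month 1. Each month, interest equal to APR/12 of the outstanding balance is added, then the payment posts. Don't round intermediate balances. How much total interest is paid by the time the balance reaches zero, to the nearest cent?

€263.07

Promo months 1–18 at r₀ = 0%/12 = 0; months 19+ at r₁ = 15.7%/12 = 0.0130833.
After month 18 (no interest yet): B = €1,530.00 − 18·€32.00 = €954.00.
Then at r₁ with €32.00/mo: n₂ = −ln(1 − r₁·B/P)/ln(1+r₁) ≈ 38.03 → 39 more payments.
Total paid = 56·€32.00 + €1.07 = €1,793.07; interest = €1,793.07 − €1,530.00 = €263.07.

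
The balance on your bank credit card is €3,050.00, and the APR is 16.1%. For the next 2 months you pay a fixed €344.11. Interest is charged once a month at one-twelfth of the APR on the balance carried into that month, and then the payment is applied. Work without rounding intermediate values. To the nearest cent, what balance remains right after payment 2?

Monthly rate r = 16.1%/12 = 1.34167% = 0.0134167.
Each month: B ← B·(1+r) − €344.11.
Month 1: interest €40.92; balance after payment €2,746.81.
Month 2: interest €36.85; balance after payment €2,439.55.

€2,439.55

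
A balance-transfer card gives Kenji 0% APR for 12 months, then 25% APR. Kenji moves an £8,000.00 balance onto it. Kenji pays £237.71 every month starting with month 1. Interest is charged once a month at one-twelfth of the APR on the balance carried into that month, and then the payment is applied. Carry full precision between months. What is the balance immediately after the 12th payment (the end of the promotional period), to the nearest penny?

Promo months 1–12 at r₀ = 0%/12 = 0; months 13+ at r₁ = 25%/12 = 0.0208333.
After month 12 (no interest yet): B = £8,000.00 − 12·£237.71 = £5,147.48.

£5,147.48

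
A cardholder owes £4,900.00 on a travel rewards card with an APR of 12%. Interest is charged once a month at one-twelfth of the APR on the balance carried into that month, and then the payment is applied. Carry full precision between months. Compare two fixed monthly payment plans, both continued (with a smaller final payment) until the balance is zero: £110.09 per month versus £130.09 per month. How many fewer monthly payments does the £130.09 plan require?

12 fewer payments

Monthly rate r = 12%/12 = 1% = 0.01.
At £110.09/mo: n = ⌈−ln(1 − rB₀/P)/ln(1+r)⌉ = 60 payments (last £20.89); total interest = total paid − £4,900.00 = £1,616.20.
At £130.09/mo: 48 payments (last £65.55); total interest £1,279.78.
Payments saved = 60 − 48 = 12.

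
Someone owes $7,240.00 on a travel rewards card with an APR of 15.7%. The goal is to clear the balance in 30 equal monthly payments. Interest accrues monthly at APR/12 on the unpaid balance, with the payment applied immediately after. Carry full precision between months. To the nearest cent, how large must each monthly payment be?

$293.34

Monthly rate r = 15.7%/12 = 1.30833% = 0.0130833.
Level-payment amortization: P = B₀·r / (1 − (1+r)^(−n)) = 7240.00·0.0130833 / (1 − 1.01308^(−30)).
Denominator 1 − (1+r)^(−30) = 0.322912369.
P = 94.7233 / 0.322912369 ≈ 293.34.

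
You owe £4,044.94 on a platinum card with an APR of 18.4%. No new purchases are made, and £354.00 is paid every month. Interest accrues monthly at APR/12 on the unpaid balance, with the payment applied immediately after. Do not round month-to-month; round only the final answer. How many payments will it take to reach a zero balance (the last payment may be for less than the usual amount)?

13 payments

Monthly rate r = 18.4%/12 = 1.53333% = 0.0153333.
Recurrence: B ← B·(1+r) − £354.00.
Month 1: interest £62.02; balance after payment £3,752.96.
Month 2: interest £57.55; balance after payment £3,456.51.
Closed form: n = −ln(1 − rB₀/P)/ln(1+r) = −ln(0.8248)/ln(1.01533) ≈ 12.658, so the balance reaches zero during payment 13.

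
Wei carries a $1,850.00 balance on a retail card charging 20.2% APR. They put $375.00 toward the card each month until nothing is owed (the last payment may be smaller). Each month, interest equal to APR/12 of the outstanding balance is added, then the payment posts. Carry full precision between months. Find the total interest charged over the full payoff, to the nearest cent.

Monthly rate r = 20.2%/12 = 1.68333% = 0.0168333.
Payoff takes n = ⌈−ln(1 − rB₀/P)/ln(1+r)⌉ = ⌈5.194⌉ = 6 payments; the last is $73.05.
Total paid = 5·$375.00 + $73.05 = $1,948.05.
Total interest = total paid − principal = $1,948.05 − $1,850.00 = $98.05.

$98.05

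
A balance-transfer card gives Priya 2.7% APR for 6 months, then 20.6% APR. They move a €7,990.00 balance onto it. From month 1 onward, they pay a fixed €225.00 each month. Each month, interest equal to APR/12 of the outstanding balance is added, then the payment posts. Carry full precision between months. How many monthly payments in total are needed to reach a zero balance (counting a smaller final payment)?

Promo months 1–6 at r₀ = 2.7%/12 = 0.00225; months 7+ at r₁ = 20.6%/12 = 0.0171667.
After month 6: iterate B ← B·(1+r₀) − €225.00 for 6 months → €6,740.86.
Then at r₁ with €225.00/mo: n₂ = −ln(1 − r₁·B/P)/ln(1+r₁) ≈ 42.43 → 43 more payments.

49 months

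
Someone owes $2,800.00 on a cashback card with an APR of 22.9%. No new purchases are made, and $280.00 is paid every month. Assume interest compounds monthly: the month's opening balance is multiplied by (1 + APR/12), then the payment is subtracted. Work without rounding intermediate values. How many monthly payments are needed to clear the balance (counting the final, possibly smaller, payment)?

Monthly rate r = 22.9%/12 = 1.90833% = 0.0190833.
Recurrence: B ← B·(1+r) − $280.00.
Month 1: interest $53.43; balance after payment $2,573.43.
Month 2: interest $49.11; balance after payment $2,342.54.
Closed form: n = −ln(1 − rB₀/P)/ln(1+r) = −ln(0.80917)/ln(1.01908) ≈ 11.202, so the balance reaches zero during payment 12.

12 months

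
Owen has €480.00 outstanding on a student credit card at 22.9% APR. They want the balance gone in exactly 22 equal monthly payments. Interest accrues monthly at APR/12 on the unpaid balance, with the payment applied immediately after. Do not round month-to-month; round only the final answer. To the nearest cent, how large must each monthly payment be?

€26.92

Monthly rate r = 22.9%/12 = 1.90833% = 0.0190833.
Level-payment amortization: P = B₀·r / (1 − (1+r)^(−n)) = 480.00·0.0190833 / (1 − 1.01908^(−22)).
Denominator 1 − (1+r)^(−22) = 0.340239025.
P = 9.16 / 0.340239025 ≈ 26.92.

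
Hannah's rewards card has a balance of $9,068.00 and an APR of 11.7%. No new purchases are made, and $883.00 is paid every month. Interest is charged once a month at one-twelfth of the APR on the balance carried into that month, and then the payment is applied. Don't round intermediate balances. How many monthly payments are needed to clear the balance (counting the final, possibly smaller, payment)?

11 months

Monthly rate r = 11.7%/12 = 0.975% = 0.00975.
Recurrence: B ← B·(1+r) − $883.00.
Month 1: interest $88.41; balance after payment $8,273.41.
Month 2: interest $80.67; balance after payment $7,471.08.
Closed form: n = −ln(1 − rB₀/P)/ln(1+r) = −ln(0.89987)/ln(1.00975) ≈ 10.873, so the balance reaches zero during payment 11.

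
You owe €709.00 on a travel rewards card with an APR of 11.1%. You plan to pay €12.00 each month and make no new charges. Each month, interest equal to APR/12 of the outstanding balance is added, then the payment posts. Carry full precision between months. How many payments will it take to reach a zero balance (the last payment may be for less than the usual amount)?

Monthly rate r = 11.1%/12 = 0.925% = 0.00925.
Recurrence: B ← B·(1+r) − €12.00.
Month 1: interest €6.56; balance after payment €703.56.
Month 2: interest €6.51; balance after payment €698.07.
Closed form: n = −ln(1 − rB₀/P)/ln(1+r) = −ln(0.45348)/ln(1.00925) ≈ 85.887, so the balance reaches zero during payment 86.

86 payments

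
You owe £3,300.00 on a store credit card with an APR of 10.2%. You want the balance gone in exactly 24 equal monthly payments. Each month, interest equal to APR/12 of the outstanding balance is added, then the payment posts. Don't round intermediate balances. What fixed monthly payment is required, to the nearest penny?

Monthly rate r = 10.2%/12 = 0.85% = 0.0085.
Level-payment amortization: P = B₀·r / (1 − (1+r)^(−n)) = 3300.00·0.0085 / (1 − 1.0085^(−24)).
Denominator 1 − (1+r)^(−24) = 0.183834301.
P = 28.05 / 0.183834301 ≈ 152.58.

£152.58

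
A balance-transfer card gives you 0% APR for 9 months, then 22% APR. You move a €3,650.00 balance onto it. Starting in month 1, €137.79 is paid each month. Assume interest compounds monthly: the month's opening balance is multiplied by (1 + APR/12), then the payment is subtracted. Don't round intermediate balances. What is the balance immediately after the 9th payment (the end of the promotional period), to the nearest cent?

€2,409.89

Promo months 1–9 at r₀ = 0%/12 = 0; months 10+ at r₁ = 22%/12 = 0.0183333.
After month 9 (no interest yet): B = €3,650.00 − 9·€137.79 = €2,409.89.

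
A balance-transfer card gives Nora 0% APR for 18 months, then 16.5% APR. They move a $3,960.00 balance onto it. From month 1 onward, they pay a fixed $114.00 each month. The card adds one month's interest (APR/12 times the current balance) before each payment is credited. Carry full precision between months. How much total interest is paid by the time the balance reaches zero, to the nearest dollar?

Promo months 1–18 at r₀ = 0%/12 = 0; months 19+ at r₁ = 16.5%/12 = 0.01375.
After month 18 (no interest yet): B = $3,960.00 − 18·$114.00 = $1,908.00.
Then at r₁ with $114.00/mo: n₂ = −ln(1 − r₁·B/P)/ln(1+r₁) ≈ 19.15 → 20 more payments.
Total paid = 37·$114.00 + $17.34 = $4,235.34; interest = $4,235.34 − $3,960.00 = $275.34.

$275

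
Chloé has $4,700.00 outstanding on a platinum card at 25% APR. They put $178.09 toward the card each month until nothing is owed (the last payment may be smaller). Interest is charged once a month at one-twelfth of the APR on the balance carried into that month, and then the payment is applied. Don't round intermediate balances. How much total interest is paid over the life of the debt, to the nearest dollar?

$2,194

Monthly rate r = 25%/12 = 2.08333% = 0.0208333.
Payoff takes n = ⌈−ln(1 − rB₀/P)/ln(1+r)⌉ = ⌈38.706⌉ = 39 payments; the last is $126.18.
Total paid = 38·$178.09 + $126.18 = $6,893.60.
Total interest = total paid − principal = $6,893.60 − $4,700.00 = $2,193.60.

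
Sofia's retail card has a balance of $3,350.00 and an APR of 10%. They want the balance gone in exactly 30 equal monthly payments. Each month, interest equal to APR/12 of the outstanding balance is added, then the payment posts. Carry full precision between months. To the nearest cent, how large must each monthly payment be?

Monthly rate r = 10%/12 = 0.833333% = 0.00833333.
Level-payment amortization: P = B₀·r / (1 − (1+r)^(−n)) = 3350.00·0.00833333 / (1 − 1.00833^(−30)).
Denominator 1 − (1+r)^(−30) = 0.220392027.
P = 27.9167 / 0.220392027 ≈ 126.67.

$126.67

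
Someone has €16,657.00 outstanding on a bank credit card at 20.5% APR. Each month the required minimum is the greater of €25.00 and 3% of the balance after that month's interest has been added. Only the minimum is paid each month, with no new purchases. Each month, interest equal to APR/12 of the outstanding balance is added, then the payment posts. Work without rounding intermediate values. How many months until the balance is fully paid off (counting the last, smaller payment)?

272 months

Monthly rate r = 20.5%/12 = 1.70833% = 0.0170833.
While 3% of the post-interest balance exceeds €25.00, each month B ← (B·(1+r))·(1 − 0.03), i.e. B shrinks by the factor (1+r)·0.97 = 0.98657.
This holds for months 1–223. Entering month 224 the balance is €816.96; 3% of the post-interest balance is now below €25.00, so the flat €25.00 minimum applies from here.
From month 224 a fixed €25.00 at rate r clears €816.96 in 49 more payments. Total: 223 + 49 = 272 months.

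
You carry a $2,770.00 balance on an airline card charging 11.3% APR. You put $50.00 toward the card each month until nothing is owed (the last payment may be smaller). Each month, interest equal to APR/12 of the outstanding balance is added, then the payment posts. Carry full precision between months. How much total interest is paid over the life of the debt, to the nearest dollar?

Monthly rate r = 11.3%/12 = 0.941667% = 0.00941667.
Payoff takes n = ⌈−ln(1 − rB₀/P)/ln(1+r)⌉ = ⌈78.685⌉ = 79 payments; the last is $34.29.
Total paid = 78·$50.00 + $34.29 = $3,934.29.
Total interest = total paid − principal = $3,934.29 − $2,770.00 = $1,164.29.

$1,164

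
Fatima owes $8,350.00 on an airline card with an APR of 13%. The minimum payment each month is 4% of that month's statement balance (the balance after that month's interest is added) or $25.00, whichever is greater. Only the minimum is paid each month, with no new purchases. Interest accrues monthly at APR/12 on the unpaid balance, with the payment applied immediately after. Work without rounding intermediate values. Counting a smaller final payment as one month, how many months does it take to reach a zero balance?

116 months

Monthly rate r = 13%/12 = 1.08333% = 0.0108333.
While 4% of the post-interest balance exceeds $25.00, each month B ← (B·(1+r))·(1 − 0.04), i.e. B shrinks by the factor (1+r)·0.96 = 0.9704.
This holds for months 1–87. Entering month 88 the balance is $611.51; 4% of the post-interest balance is now below $25.00, so the flat $25.00 minimum applies from here.
From month 88 a fixed $25.00 at rate r clears $611.51 in 29 more payments. Total: 87 + 29 = 116 months.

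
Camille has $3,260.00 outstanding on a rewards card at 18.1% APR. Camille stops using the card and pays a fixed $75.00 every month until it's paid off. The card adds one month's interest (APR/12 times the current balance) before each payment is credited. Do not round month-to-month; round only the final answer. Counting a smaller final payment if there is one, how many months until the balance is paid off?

72 payments

Monthly rate r = 18.1%/12 = 1.50833% = 0.0150833.
Recurrence: B ← B·(1+r) − $75.00.
Month 1: interest $49.17; balance after payment $3,234.17.
Month 2: interest $48.78; balance after payment $3,207.95.
Closed form: n = −ln(1 − rB₀/P)/ln(1+r) = −ln(0.34438)/ln(1.01508) ≈ 71.207, so the balance reaches zero during payment 72.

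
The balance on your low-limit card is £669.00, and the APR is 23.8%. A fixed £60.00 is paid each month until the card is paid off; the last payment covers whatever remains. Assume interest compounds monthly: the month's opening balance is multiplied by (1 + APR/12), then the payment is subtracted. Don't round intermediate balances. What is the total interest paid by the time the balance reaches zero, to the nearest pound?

Monthly rate r = 23.8%/12 = 1.98333% = 0.0198333.
Payoff takes n = ⌈−ln(1 − rB₀/P)/ln(1+r)⌉ = ⌈12.726⌉ = 13 payments; the last is £43.67.
Total paid = 12·£60.00 + £43.67 = £763.67.
Total interest = total paid − principal = £763.67 − £669.00 = £94.67.

£95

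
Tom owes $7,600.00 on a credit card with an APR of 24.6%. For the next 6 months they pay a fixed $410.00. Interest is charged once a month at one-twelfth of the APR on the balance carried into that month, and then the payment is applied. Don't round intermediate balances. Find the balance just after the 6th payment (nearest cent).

Monthly rate r = 24.6%/12 = 2.05% = 0.0205.
Each month: B ← B·(1+r) − $410.00.
Month 1: interest $155.80; balance after payment $7,345.80.
Month 2: interest $150.59; balance after payment $7,086.39.
Month 3: interest $145.27; balance after payment $6,821.66.
Month 4: interest $139.84; balance after payment $6,551.50.
Month 5: interest $134.31; balance after payment $6,275.81.
Month 6: interest $128.65; balance after payment $5,994.46.

$5,994.46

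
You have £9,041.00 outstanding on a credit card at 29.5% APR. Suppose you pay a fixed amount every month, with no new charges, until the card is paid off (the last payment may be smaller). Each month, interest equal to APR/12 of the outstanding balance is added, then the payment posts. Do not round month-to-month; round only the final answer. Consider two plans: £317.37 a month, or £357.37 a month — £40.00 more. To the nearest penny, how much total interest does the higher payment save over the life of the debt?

Monthly rate r = 29.5%/12 = 2.45833% = 0.0245833.
At £317.37/mo: n = ⌈−ln(1 − rB₀/P)/ln(1+r)⌉ = 50 payments (last £196.89); total interest = total paid − £9,041.00 = £6,707.02.
At £357.37/mo: 41 payments (last £18.25); total interest £5,272.05.
Interest saved = £6,707.02 − £5,272.05 = £1,434.97.

£1,434.97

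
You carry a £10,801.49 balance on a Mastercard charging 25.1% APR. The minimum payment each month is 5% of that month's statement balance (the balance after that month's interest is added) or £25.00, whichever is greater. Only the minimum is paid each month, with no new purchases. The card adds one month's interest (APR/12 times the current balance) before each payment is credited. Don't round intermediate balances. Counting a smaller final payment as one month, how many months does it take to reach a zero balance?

Monthly rate r = 25.1%/12 = 2.09167% = 0.0209167.
While 5% of the post-interest balance exceeds £25.00, each month B ← (B·(1+r))·(1 − 0.05), i.e. B shrinks by the factor (1+r)·0.95 = 0.96987.
This holds for months 1–102. Entering month 103 the balance is £476.76; 5% of the post-interest balance is now below £25.00, so the flat £25.00 minimum applies from here.
From month 103 a fixed £25.00 at rate r clears £476.76 in 25 more payments. Total: 102 + 25 = 127 months.

127 months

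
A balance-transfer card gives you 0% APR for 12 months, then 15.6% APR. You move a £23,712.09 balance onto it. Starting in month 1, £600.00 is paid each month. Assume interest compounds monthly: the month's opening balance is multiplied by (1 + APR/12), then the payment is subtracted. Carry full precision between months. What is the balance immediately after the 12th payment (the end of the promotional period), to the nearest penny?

Promo months 1–12 at r₀ = 0%/12 = 0; months 13+ at r₁ = 15.6%/12 = 0.013.
After month 12 (no interest yet): B = £23,712.09 − 12·£600.00 = £16,512.09.

£16,512.09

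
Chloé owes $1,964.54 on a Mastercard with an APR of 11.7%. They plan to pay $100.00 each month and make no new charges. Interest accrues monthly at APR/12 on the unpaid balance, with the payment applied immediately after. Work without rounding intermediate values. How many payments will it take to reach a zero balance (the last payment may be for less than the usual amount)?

Monthly rate r = 11.7%/12 = 0.975% = 0.00975.
Recurrence: B ← B·(1+r) − $100.00.
Month 1: interest $19.15; balance after payment $1,883.69.
Month 2: interest $18.37; balance after payment $1,802.06.
Closed form: n = −ln(1 − rB₀/P)/ln(1+r) = −ln(0.80846)/ln(1.00975) ≈ 21.914, so the balance reaches zero during payment 22.

22 months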